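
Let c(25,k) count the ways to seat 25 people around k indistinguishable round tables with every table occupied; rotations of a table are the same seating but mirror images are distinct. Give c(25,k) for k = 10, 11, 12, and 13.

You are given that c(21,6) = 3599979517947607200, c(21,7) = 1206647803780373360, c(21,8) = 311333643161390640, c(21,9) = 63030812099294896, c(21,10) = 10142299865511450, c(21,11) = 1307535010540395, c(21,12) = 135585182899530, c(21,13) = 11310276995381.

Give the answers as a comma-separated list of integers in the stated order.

r22: T_22,7=21×1206647803780373360+3599979517947607200=28939583397335447760; T_22,8=21×311333643161390640+1206647803780373360=7744654310169576800; T_22,9=21×63030812099294896+311333643161390640=1634980697246583456; T_22,10=21×10142299865511450+63030812099294896=276019109275035346; T_22,11=21×1307535010540395+10142299865511450=37600535086859745; T_22,12=21×135585182899530+1307535010540395=4154823851430525; T_22,13=21×11310276995381+135585182899530=373100999802531
r23: T_23,8=22×7744654310169576800+28939583397335447760=199321978221066137360; T_23,9=22×1634980697246583456+7744654310169576800=43714229649594412832; T_23,10=22×276019109275035346+1634980697246583456=7707401101297361068; T_23,11=22×37600535086859745+276019109275035346=1103230881185949736; T_23,12=22×4154823851430525+37600535086859745=129006659818331295; T_23,13=22×373100999802531+4154823851430525=12363045847086207
r24: T_24,9=23×43714229649594412832+199321978221066137360=1204749260161737632496; T_24,10=23×7707401101297361068+43714229649594412832=220984454979433717396; T_24,11=23×1103230881185949736+7707401101297361068=33081711368574204996; T_24,12=23×129006659818331295+1103230881185949736=4070384057007569521; T_24,13=23×12363045847086207+129006659818331295=413356714301314056
r25: T_25,10=24×220984454979433717396+1204749260161737632496=6508376179668146850000; T_25,11=24×33081711368574204996+220984454979433717396=1014945527825214637300; T_25,12=24×4070384057007569521+33081711368574204996=130770928736755873500; T_25,13=24×413356714301314056+4070384057007569521=13990945200239106865
Read c(25,10) = 6508376179668146850000, c(25,11) = 1014945527825214637300, c(25,12) = 130770928736755873500, c(25,13) = 13990945200239106865.

6508376179668146850000, 1014945527825214637300, 130770928736755873500, 13990945200239106865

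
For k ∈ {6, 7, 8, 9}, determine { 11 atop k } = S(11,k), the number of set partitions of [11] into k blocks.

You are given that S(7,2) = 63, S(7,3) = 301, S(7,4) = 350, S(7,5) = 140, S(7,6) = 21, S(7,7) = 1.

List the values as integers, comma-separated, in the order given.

179487, 63987, 11880, 1155

r8: T_8,3=3×301+63=966; T_8,4=4×350+301=1701; T_8,5=5×140+350=1050; T_8,6=6×21+140=266; T_8,7=7×1+21=28; T_8,8=8×0+1=1
r9: T_9,4=4×1701+966=7770; T_9,5=5×1050+1701=6951; T_9,6=6×266+1050=2646; T_9,7=7×28+266=462; T_9,8=8×1+28=36; T_9,9=9×0+1=1
r10: T_10,5=5×6951+7770=42525; T_10,6=6×2646+6951=22827; T_10,7=7×462+2646=5880; T_10,8=8×36+462=750; T_10,9=9×1+36=45
r11: T_11,6=6×22827+42525=179487; T_11,7=7×5880+22827=63987; T_11,8=8×750+5880=11880; T_11,9=9×45+750=1155
Read S(11,6) = 179487, S(11,7) = 63987, S(11,8) = 11880, S(11,9) = 1155.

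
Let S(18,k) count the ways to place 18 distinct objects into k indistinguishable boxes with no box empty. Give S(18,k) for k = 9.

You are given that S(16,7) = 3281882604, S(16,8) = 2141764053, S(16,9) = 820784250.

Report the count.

[17] T[17,8]:8*2141764053+3281882604=20415995028 · T[17,9]:9*820784250+2141764053=9528822303
[18] T[18,9]:9*9528822303+20415995028=106175395755
Read S(18,9) = 106175395755.

106175395755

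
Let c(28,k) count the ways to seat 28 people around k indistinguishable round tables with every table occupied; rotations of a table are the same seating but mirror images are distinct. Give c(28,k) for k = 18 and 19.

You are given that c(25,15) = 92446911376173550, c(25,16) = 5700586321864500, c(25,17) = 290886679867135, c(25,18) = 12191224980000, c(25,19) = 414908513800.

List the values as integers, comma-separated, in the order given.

1340675942971287195, 60383004803151030

@26  (26,16):5700586321864500·25+92446911376173550→234961569422786050, (26,17):290886679867135·25+5700586321864500→12972753318542875, (26,18):12191224980000·25+290886679867135→595667304367135, (26,19):414908513800·25+12191224980000→22563937825000
@27  (27,17):12972753318542875·26+234961569422786050→572253155704900800, (27,18):595667304367135·26+12972753318542875→28460103232088385, (27,19):22563937825000·26+595667304367135→1182329687817135
@28  (28,18):28460103232088385·27+572253155704900800→1340675942971287195, (28,19):1182329687817135·27+28460103232088385→60383004803151030
Read c(28,18) = 1340675942971287195, c(28,19) = 60383004803151030.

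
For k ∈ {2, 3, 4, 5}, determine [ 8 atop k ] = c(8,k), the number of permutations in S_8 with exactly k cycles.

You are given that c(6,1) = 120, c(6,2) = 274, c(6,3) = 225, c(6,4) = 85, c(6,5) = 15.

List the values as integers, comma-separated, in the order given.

row 7: T[7][1]=6·120+0=720  T[7][2]=6·274+120=1764  T[7][3]=6·225+274=1624  T[7][4]=6·85+225=735  T[7][5]=6·15+85=175
row 8: T[8][2]=7·1764+720=13068  T[8][3]=7·1624+1764=13132  T[8][4]=7·735+1624=6769  T[8][5]=7·175+735=1960
Read c(8,2) = 13068, c(8,3) = 13132, c(8,4) = 6769, c(8,5) = 1960.

13068, 13132, 6769, 1960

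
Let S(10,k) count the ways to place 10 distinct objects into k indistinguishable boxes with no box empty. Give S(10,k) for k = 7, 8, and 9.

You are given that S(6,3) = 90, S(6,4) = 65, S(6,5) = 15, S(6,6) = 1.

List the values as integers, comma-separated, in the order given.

row 7: T[7][4]=4·65+90=350  T[7][5]=5·15+65=140  T[7][6]=6·1+15=21  T[7][7]=7·0+1=1
row 8: T[8][5]=5·140+350=1050  T[8][6]=6·21+140=266  T[8][7]=7·1+21=28  T[8][8]=8·0+1=1
row 9: T[9][6]=6·266+1050=2646  T[9][7]=7·28+266=462  T[9][8]=8·1+28=36  T[9][9]=9·0+1=1
row 10: T[10][7]=7·462+2646=5880  T[10][8]=8·36+462=750  T[10][9]=9·1+36=45
Read S(10,7) = 5880, S(10,8) = 750, S(10,9) = 45.

5880, 750, 45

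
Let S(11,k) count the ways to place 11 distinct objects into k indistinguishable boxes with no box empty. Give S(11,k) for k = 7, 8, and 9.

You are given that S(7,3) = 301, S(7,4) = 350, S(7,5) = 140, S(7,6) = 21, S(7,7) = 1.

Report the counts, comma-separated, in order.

@8  (8,4):350·4+301→1701, (8,5):140·5+350→1050, (8,6):21·6+140→266, (8,7):1·7+21→28, (8,8):0·8+1→1
@9  (9,5):1050·5+1701→6951, (9,6):266·6+1050→2646, (9,7):28·7+266→462, (9,8):1·8+28→36, (9,9):0·9+1→1
@10  (10,6):2646·6+6951→22827, (10,7):462·7+2646→5880, (10,8):36·8+462→750, (10,9):1·9+36→45
@11  (11,7):5880·7+22827→63987, (11,8):750·8+5880→11880, (11,9):45·9+750→1155
Read S(11,7) = 63987, S(11,8) = 11880, S(11,9) = 1155.

63987, 11880, 1155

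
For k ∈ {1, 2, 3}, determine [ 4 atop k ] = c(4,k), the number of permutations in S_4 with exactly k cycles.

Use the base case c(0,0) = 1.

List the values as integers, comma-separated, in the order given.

i=1: T(1,1)=1+0·0=1
i=2: T(2,1)=0+1·1=1 | T(2,2)=1+1·0=1
i=3: T(3,1)=0+2·1=2 | T(3,2)=1+2·1=3 | T(3,3)=1+2·0=1
i=4: T(4,1)=0+3·2=6 | T(4,2)=2+3·3=11 | T(4,3)=3+3·1=6
Read c(4,1) = 6, c(4,2) = 11, c(4,3) = 6.

6, 11, 6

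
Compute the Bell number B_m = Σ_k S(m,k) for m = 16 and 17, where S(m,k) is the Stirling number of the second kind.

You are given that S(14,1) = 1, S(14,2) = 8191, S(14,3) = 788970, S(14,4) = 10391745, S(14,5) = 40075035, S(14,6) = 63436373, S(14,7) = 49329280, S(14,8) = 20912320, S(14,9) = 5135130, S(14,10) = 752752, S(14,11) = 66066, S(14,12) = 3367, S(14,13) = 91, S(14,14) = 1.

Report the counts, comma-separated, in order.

10480142147, 82864869804

row 15: T[15][1]=1·1+0=1  T[15][2]=2·8191+1=16383  T[15][3]=3·788970+8191=2375101  T[15][4]=4·10391745+788970=42355950  T[15][5]=5·40075035+10391745=210766920  T[15][6]=6·63436373+40075035=420693273  T[15][7]=7·49329280+63436373=408741333  T[15][8]=8·20912320+49329280=216627840  T[15][9]=9·5135130+20912320=67128490  T[15][10]=10·752752+5135130=12662650  T[15][11]=11·66066+752752=1479478  T[15][12]=12·3367+66066=106470  T[15][13]=13·91+3367=4550  T[15][14]=14·1+91=105  T[15][15]=15·0+1=1
row 16: T[16][1]=1·1+0=1  T[16][2]=2·16383+1=32767  T[16][3]=3·2375101+16383=7141686  T[16][4]=4·42355950+2375101=171798901  T[16][5]=5·210766920+42355950=1096190550  T[16][6]=6·420693273+210766920=2734926558  T[16][7]=7·408741333+420693273=3281882604  T[16][8]=8·216627840+408741333=2141764053  T[16][9]=9·67128490+216627840=820784250  T[16][10]=10·12662650+67128490=193754990  T[16][11]=11·1479478+12662650=28936908  T[16][12]=12·106470+1479478=2757118  T[16][13]=13·4550+106470=165620  T[16][14]=14·105+4550=6020  T[16][15]=15·1+105=120  T[16][16]=16·0+1=1
row 17: T[17][1]=1·1+0=1  T[17][2]=2·32767+1=65535  T[17][3]=3·7141686+32767=21457825  T[17][4]=4·171798901+7141686=694337290  T[17][5]=5·1096190550+171798901=5652751651  T[17][6]=6·2734926558+1096190550=17505749898  T[17][7]=7·3281882604+2734926558=25708104786  T[17][8]=8·2141764053+3281882604=20415995028  T[17][9]=9·820784250+2141764053=9528822303  T[17][10]=10·193754990+820784250=2758334150  T[17][11]=11·28936908+193754990=512060978  T[17][12]=12·2757118+28936908=62022324  T[17][13]=13·165620+2757118=4910178  T[17][14]=14·6020+165620=249900  T[17][15]=15·120+6020=7820  T[17][16]=16·1+120=136  T[17][17]=17·0+1=1
B_16 = ΣS(16,k) = 1+32767+7141686+171798901+1096190550+2734926558+3281882604+2141764053+820784250+193754990+28936908+2757118+165620+6020+120+1 = 10480142147
B_17 = ΣS(17,k) = 1+65535+21457825+694337290+5652751651+17505749898+25708104786+20415995028+9528822303+2758334150+512060978+62022324+4910178+249900+7820+136+1 = 82864869804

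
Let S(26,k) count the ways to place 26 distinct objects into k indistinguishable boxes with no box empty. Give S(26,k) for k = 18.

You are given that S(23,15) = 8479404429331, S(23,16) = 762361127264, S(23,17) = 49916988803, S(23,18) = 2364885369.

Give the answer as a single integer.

r24: T_24,16=16×762361127264+8479404429331=20677182465555; T_24,17=17×49916988803+762361127264=1610949936915; T_24,18=18×2364885369+49916988803=92484925445
r25: T_25,17=17×1610949936915+20677182465555=48063331393110; T_25,18=18×92484925445+1610949936915=3275678594925
r26: T_26,18=18×3275678594925+48063331393110=107025546101760
Read S(26,18) = 107025546101760.

107025546101760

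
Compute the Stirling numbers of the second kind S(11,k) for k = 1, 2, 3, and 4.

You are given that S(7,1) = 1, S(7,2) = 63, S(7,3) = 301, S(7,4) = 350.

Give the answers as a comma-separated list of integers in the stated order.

[8] T[8,1]:1*1+0=1 · T[8,2]:2*63+1=127 · T[8,3]:3*301+63=966 · T[8,4]:4*350+301=1701
[9] T[9,1]:1*1+0=1 · T[9,2]:2*127+1=255 · T[9,3]:3*966+127=3025 · T[9,4]:4*1701+966=7770
[10] T[10,1]:1*1+0=1 · T[10,2]:2*255+1=511 · T[10,3]:3*3025+255=9330 · T[10,4]:4*7770+3025=34105
[11] T[11,1]:1*1+0=1 · T[11,2]:2*511+1=1023 · T[11,3]:3*9330+511=28501 · T[11,4]:4*34105+9330=145750
Read S(11,1) = 1, S(11,2) = 1023, S(11,3) = 28501, S(11,4) = 145750.

1, 1023, 28501, 145750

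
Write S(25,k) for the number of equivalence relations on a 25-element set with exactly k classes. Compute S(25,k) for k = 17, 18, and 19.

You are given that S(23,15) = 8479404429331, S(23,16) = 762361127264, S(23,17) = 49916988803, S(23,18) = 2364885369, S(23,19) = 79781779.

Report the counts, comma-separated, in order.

@24  (24,16):762361127264·16+8479404429331→20677182465555, (24,17):49916988803·17+762361127264→1610949936915, (24,18):2364885369·18+49916988803→92484925445, (24,19):79781779·19+2364885369→3880739170
@25  (25,17):1610949936915·17+20677182465555→48063331393110, (25,18):92484925445·18+1610949936915→3275678594925, (25,19):3880739170·19+92484925445→166218969675
Read S(25,17) = 48063331393110, S(25,18) = 3275678594925, S(25,19) = 166218969675.

48063331393110, 3275678594925, 166218969675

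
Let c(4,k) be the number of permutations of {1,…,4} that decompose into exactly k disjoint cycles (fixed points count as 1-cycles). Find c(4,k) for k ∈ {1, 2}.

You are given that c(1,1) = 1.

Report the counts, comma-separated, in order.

i=2: T(2,1)=0+1·1=1 | T(2,2)=1+1·0=1
i=3: T(3,1)=0+2·1=2 | T(3,2)=1+2·1=3
i=4: T(4,1)=0+3·2=6 | T(4,2)=2+3·3=11
Read c(4,1) = 6, c(4,2) = 11.

6, 11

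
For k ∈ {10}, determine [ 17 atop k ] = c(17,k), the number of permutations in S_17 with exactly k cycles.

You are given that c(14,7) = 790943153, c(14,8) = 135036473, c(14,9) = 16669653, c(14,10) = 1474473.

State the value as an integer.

23057159840

i=15: T(15,8)=790943153+14·135036473=2681453775 | T(15,9)=135036473+14·16669653=368411615 | T(15,10)=16669653+14·1474473=37312275
i=16: T(16,9)=2681453775+15·368411615=8207628000 | T(16,10)=368411615+15·37312275=928095740
i=17: T(17,10)=8207628000+16·928095740=23057159840
Read c(17,10) = 23057159840.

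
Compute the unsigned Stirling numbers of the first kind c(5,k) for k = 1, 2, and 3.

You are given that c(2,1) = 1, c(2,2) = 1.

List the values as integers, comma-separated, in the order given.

24, 50, 35

r3: T_3,1=2×1+0=2; T_3,2=2×1+1=3; T_3,3=2×0+1=1
r4: T_4,1=3×2+0=6; T_4,2=3×3+2=11; T_4,3=3×1+3=6
r5: T_5,1=4×6+0=24; T_5,2=4×11+6=50; T_5,3=4×6+11=35
Read c(5,1) = 24, c(5,2) = 50, c(5,3) = 35.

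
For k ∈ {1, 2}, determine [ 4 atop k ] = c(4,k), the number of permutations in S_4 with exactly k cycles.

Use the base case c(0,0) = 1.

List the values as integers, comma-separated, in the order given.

6, 11

i=1: T(1,1)=1+0·0=1
i=2: T(2,1)=0+1·1=1 | T(2,2)=1+1·0=1
i=3: T(3,1)=0+2·1=2 | T(3,2)=1+2·1=3
i=4: T(4,1)=0+3·2=6 | T(4,2)=2+3·3=11
Read c(4,1) = 6, c(4,2) = 11.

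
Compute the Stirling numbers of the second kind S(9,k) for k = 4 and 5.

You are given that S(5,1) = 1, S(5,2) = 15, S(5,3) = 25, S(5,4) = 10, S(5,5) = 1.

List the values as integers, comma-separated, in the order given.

i=6: T(6,1)=0+1·1=1 | T(6,2)=1+2·15=31 | T(6,3)=15+3·25=90 | T(6,4)=25+4·10=65 | T(6,5)=10+5·1=15
i=7: T(7,2)=1+2·31=63 | T(7,3)=31+3·90=301 | T(7,4)=90+4·65=350 | T(7,5)=65+5·15=140
i=8: T(8,3)=63+3·301=966 | T(8,4)=301+4·350=1701 | T(8,5)=350+5·140=1050
i=9: T(9,4)=966+4·1701=7770 | T(9,5)=1701+5·1050=6951
Read S(9,4) = 7770, S(9,5) = 6951.

7770, 6951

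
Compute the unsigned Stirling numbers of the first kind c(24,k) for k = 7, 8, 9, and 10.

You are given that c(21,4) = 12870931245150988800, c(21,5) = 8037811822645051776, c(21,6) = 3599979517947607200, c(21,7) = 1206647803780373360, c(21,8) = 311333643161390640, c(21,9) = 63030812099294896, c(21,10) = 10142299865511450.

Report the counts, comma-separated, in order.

@22  (22,5):8037811822645051776·21+12870931245150988800→181664979520697076096, (22,6):3599979517947607200·21+8037811822645051776→83637381699544802976, (22,7):1206647803780373360·21+3599979517947607200→28939583397335447760, (22,8):311333643161390640·21+1206647803780373360→7744654310169576800, (22,9):63030812099294896·21+311333643161390640→1634980697246583456, (22,10):10142299865511450·21+63030812099294896→276019109275035346
@23  (23,6):83637381699544802976·22+181664979520697076096→2021687376910682741568, (23,7):28939583397335447760·22+83637381699544802976→720308216440924653696, (23,8):7744654310169576800·22+28939583397335447760→199321978221066137360, (23,9):1634980697246583456·22+7744654310169576800→43714229649594412832, (23,10):276019109275035346·22+1634980697246583456→7707401101297361068
@24  (24,7):720308216440924653696·23+2021687376910682741568→18588776355051949776576, (24,8):199321978221066137360·23+720308216440924653696→5304713715525445812976, (24,9):43714229649594412832·23+199321978221066137360→1204749260161737632496, (24,10):7707401101297361068·23+43714229649594412832→220984454979433717396
Read c(24,7) = 18588776355051949776576, c(24,8) = 5304713715525445812976, c(24,9) = 1204749260161737632496, c(24,10) = 220984454979433717396.

18588776355051949776576, 5304713715525445812976, 1204749260161737632496, 220984454979433717396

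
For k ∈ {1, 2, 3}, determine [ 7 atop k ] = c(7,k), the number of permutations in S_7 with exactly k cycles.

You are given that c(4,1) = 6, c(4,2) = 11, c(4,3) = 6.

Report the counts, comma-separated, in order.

@5  (5,1):6·4+0→24, (5,2):11·4+6→50, (5,3):6·4+11→35
@6  (6,1):24·5+0→120, (6,2):50·5+24→274, (6,3):35·5+50→225
@7  (7,1):120·6+0→720, (7,2):274·6+120→1764, (7,3):225·6+274→1624
Read c(7,1) = 720, c(7,2) = 1764, c(7,3) = 1624.

720, 1764, 1624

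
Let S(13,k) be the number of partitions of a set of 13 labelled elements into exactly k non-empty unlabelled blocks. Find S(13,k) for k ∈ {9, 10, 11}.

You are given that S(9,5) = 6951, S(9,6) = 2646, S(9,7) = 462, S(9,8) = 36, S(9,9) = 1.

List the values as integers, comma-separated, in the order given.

359502, 39325, 2431

i=10: T(10,6)=6951+6·2646=22827 | T(10,7)=2646+7·462=5880 | T(10,8)=462+8·36=750 | T(10,9)=36+9·1=45 | T(10,10)=1+10·0=1
i=11: T(11,7)=22827+7·5880=63987 | T(11,8)=5880+8·750=11880 | T(11,9)=750+9·45=1155 | T(11,10)=45+10·1=55 | T(11,11)=1+11·0=1
i=12: T(12,8)=63987+8·11880=159027 | T(12,9)=11880+9·1155=22275 | T(12,10)=1155+10·55=1705 | T(12,11)=55+11·1=66
i=13: T(13,9)=159027+9·22275=359502 | T(13,10)=22275+10·1705=39325 | T(13,11)=1705+11·66=2431
Read S(13,9) = 359502, S(13,10) = 39325, S(13,11) = 2431.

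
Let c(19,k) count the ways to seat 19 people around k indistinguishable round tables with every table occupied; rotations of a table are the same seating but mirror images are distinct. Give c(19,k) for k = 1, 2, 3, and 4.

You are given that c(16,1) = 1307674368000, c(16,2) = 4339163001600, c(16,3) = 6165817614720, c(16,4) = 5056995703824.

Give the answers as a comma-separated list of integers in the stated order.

row 17: T[17][1]=16·1307674368000+0=20922789888000  T[17][2]=16·4339163001600+1307674368000=70734282393600  T[17][3]=16·6165817614720+4339163001600=102992244837120  T[17][4]=16·5056995703824+6165817614720=87077748875904
row 18: T[18][1]=17·20922789888000+0=355687428096000  T[18][2]=17·70734282393600+20922789888000=1223405590579200  T[18][3]=17·102992244837120+70734282393600=1821602444624640  T[18][4]=17·87077748875904+102992244837120=1583313975727488
row 19: T[19][1]=18·355687428096000+0=6402373705728000  T[19][2]=18·1223405590579200+355687428096000=22376988058521600  T[19][3]=18·1821602444624640+1223405590579200=34012249593822720  T[19][4]=18·1583313975727488+1821602444624640=30321254007719424
Read c(19,1) = 6402373705728000, c(19,2) = 22376988058521600, c(19,3) = 34012249593822720, c(19,4) = 30321254007719424.

6402373705728000, 22376988058521600, 34012249593822720, 30321254007719424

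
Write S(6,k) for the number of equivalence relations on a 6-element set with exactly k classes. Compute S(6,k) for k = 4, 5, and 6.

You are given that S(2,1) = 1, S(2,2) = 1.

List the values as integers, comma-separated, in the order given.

65, 15, 1

r3: T_3,1=1×1+0=1; T_3,2=2×1+1=3; T_3,3=3×0+1=1
r4: T_4,2=2×3+1=7; T_4,3=3×1+3=6; T_4,4=4×0+1=1
r5: T_5,3=3×6+7=25; T_5,4=4×1+6=10; T_5,5=5×0+1=1
r6: T_6,4=4×10+25=65; T_6,5=5×1+10=15; T_6,6=6×0+1=1
Read S(6,4) = 65, S(6,5) = 15, S(6,6) = 1.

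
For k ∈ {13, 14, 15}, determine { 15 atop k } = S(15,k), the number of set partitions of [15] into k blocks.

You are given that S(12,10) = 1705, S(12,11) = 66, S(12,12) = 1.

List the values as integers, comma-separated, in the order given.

4550, 105, 1

i=13: T(13,11)=1705+11·66=2431 | T(13,12)=66+12·1=78 | T(13,13)=1+13·0=1
i=14: T(14,12)=2431+12·78=3367 | T(14,13)=78+13·1=91 | T(14,14)=1+14·0=1
i=15: T(15,13)=3367+13·91=4550 | T(15,14)=91+14·1=105 | T(15,15)=1+15·0=1
Read S(15,13) = 4550, S(15,14) = 105, S(15,15) = 1.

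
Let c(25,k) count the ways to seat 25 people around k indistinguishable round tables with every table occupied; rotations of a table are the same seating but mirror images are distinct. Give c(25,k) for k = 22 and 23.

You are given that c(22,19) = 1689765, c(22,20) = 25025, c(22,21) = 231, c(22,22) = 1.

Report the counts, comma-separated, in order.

3795000, 42550

i=23: T(23,20)=1689765+22·25025=2240315 | T(23,21)=25025+22·231=30107 | T(23,22)=231+22·1=253 | T(23,23)=1+22·0=1
i=24: T(24,21)=2240315+23·30107=2932776 | T(24,22)=30107+23·253=35926 | T(24,23)=253+23·1=276
i=25: T(25,22)=2932776+24·35926=3795000 | T(25,23)=35926+24·276=42550
Read c(25,22) = 3795000, c(25,23) = 42550.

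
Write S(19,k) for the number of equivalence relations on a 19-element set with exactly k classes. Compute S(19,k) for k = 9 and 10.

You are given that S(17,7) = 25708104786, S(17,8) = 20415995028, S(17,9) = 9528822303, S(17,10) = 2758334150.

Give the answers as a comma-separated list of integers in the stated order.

row 18: T[18][8]=8·20415995028+25708104786=189036065010  T[18][9]=9·9528822303+20415995028=106175395755  T[18][10]=10·2758334150+9528822303=37112163803
row 19: T[19][9]=9·106175395755+189036065010=1144614626805  T[19][10]=10·37112163803+106175395755=477297033785
Read S(19,9) = 1144614626805, S(19,10) = 477297033785.

1144614626805, 477297033785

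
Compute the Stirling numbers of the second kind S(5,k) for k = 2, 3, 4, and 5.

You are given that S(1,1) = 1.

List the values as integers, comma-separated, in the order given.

row 2: T[2][1]=1·1+0=1  T[2][2]=2·0+1=1
row 3: T[3][1]=1·1+0=1  T[3][2]=2·1+1=3  T[3][3]=3·0+1=1
row 4: T[4][1]=1·1+0=1  T[4][2]=2·3+1=7  T[4][3]=3·1+3=6  T[4][4]=4·0+1=1
row 5: T[5][2]=2·7+1=15  T[5][3]=3·6+7=25  T[5][4]=4·1+6=10  T[5][5]=5·0+1=1
Read S(5,2) = 15, S(5,3) = 25, S(5,4) = 10, S(5,5) = 1.

15, 25, 10, 1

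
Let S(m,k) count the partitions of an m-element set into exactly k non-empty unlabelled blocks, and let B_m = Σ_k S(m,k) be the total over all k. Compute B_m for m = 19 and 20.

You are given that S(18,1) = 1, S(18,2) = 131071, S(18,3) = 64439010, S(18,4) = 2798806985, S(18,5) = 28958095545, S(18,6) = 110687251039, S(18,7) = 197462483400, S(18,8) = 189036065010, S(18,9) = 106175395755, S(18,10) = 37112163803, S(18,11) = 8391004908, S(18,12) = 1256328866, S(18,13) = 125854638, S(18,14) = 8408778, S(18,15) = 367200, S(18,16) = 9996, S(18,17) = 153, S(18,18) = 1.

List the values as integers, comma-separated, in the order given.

r19: T_19,1=1×1+0=1; T_19,2=2×131071+1=262143; T_19,3=3×64439010+131071=193448101; T_19,4=4×2798806985+64439010=11259666950; T_19,5=5×28958095545+2798806985=147589284710; T_19,6=6×110687251039+28958095545=693081601779; T_19,7=7×197462483400+110687251039=1492924634839; T_19,8=8×189036065010+197462483400=1709751003480; T_19,9=9×106175395755+189036065010=1144614626805; T_19,10=10×37112163803+106175395755=477297033785; T_19,11=11×8391004908+37112163803=129413217791; T_19,12=12×1256328866+8391004908=23466951300; T_19,13=13×125854638+1256328866=2892439160; T_19,14=14×8408778+125854638=243577530; T_19,15=15×367200+8408778=13916778; T_19,16=16×9996+367200=527136; T_19,17=17×153+9996=12597; T_19,18=18×1+153=171; T_19,19=19×0+1=1
r20: T_20,1=1×1+0=1; T_20,2=2×262143+1=524287; T_20,3=3×193448101+262143=580606446; T_20,4=4×11259666950+193448101=45232115901; T_20,5=5×147589284710+11259666950=749206090500; T_20,6=6×693081601779+147589284710=4306078895384; T_20,7=7×1492924634839+693081601779=11143554045652; T_20,8=8×1709751003480+1492924634839=15170932662679; T_20,9=9×1144614626805+1709751003480=12011282644725; T_20,10=10×477297033785+1144614626805=5917584964655; T_20,11=11×129413217791+477297033785=1900842429486; T_20,12=12×23466951300+129413217791=411016633391; T_20,13=13×2892439160+23466951300=61068660380; T_20,14=14×243577530+2892439160=6302524580; T_20,15=15×13916778+243577530=452329200; T_20,16=16×527136+13916778=22350954; T_20,17=17×12597+527136=741285; T_20,18=18×171+12597=15675; T_20,19=19×1+171=190; T_20,20=20×0+1=1
B_19 = ΣS(19,k) = 1+262143+193448101+11259666950+147589284710+693081601779+1492924634839+1709751003480+1144614626805+477297033785+129413217791+23466951300+2892439160+243577530+13916778+527136+12597+171+1 = 5832742205057
B_20 = ΣS(20,k) = 1+524287+580606446+45232115901+749206090500+4306078895384+11143554045652+15170932662679+12011282644725+5917584964655+1900842429486+411016633391+61068660380+6302524580+452329200+22350954+741285+15675+190+1 = 51724158235372

5832742205057, 51724158235372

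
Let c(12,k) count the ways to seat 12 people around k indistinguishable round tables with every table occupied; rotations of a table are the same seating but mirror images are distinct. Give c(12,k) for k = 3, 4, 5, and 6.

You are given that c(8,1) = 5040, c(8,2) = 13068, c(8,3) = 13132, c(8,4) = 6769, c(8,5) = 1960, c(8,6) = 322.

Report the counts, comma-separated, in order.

150917976, 105258076, 45995730, 13339535

[9] T[9,1]:8*5040+0=40320 · T[9,2]:8*13068+5040=109584 · T[9,3]:8*13132+13068=118124 · T[9,4]:8*6769+13132=67284 · T[9,5]:8*1960+6769=22449 · T[9,6]:8*322+1960=4536
[10] T[10,1]:9*40320+0=362880 · T[10,2]:9*109584+40320=1026576 · T[10,3]:9*118124+109584=1172700 · T[10,4]:9*67284+118124=723680 · T[10,5]:9*22449+67284=269325 · T[10,6]:9*4536+22449=63273
[11] T[11,2]:10*1026576+362880=10628640 · T[11,3]:10*1172700+1026576=12753576 · T[11,4]:10*723680+1172700=8409500 · T[11,5]:10*269325+723680=3416930 · T[11,6]:10*63273+269325=902055
[12] T[12,3]:11*12753576+10628640=150917976 · T[12,4]:11*8409500+12753576=105258076 · T[12,5]:11*3416930+8409500=45995730 · T[12,6]:11*902055+3416930=13339535
Read c(12,3) = 150917976, c(12,4) = 105258076, c(12,5) = 45995730, c(12,6) = 13339535.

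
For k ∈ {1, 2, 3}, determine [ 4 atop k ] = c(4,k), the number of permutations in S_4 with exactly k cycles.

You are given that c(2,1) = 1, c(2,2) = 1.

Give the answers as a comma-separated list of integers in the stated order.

6, 11, 6

@3  (3,1):1·2+0→2, (3,2):1·2+1→3, (3,3):0·2+1→1
@4  (4,1):2·3+0→6, (4,2):3·3+2→11, (4,3):1·3+3→6
Read c(4,1) = 6, c(4,2) = 11, c(4,3) = 6.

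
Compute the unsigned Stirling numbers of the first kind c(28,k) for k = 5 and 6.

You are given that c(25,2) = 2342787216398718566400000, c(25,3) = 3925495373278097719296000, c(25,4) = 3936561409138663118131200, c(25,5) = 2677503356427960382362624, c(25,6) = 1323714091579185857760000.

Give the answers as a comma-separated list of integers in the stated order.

55278125307966865191587481600, 28969458895980281319670568448

row 26: T[26][3]=25·3925495373278097719296000+2342787216398718566400000=100480171548351161548800000  T[26][4]=25·3936561409138663118131200+3925495373278097719296000=102339530601744675672576000  T[26][5]=25·2677503356427960382362624+3936561409138663118131200=70874145319837672677196800  T[26][6]=25·1323714091579185857760000+2677503356427960382362624=35770355645907606826362624
row 27: T[27][4]=26·102339530601744675672576000+100480171548351161548800000=2761307967193712729035776000  T[27][5]=26·70874145319837672677196800+102339530601744675672576000=1945067308917524165279692800  T[27][6]=26·35770355645907606826362624+70874145319837672677196800=1000903392113435450162625024
row 28: T[28][5]=27·1945067308917524165279692800+2761307967193712729035776000=55278125307966865191587481600  T[28][6]=27·1000903392113435450162625024+1945067308917524165279692800=28969458895980281319670568448
Read c(28,5) = 55278125307966865191587481600, c(28,6) = 28969458895980281319670568448.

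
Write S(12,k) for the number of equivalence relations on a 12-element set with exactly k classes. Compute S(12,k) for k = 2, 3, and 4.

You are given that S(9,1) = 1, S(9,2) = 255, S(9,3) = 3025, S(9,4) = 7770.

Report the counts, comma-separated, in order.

2047, 86526, 611501

row 10: T[10][1]=1·1+0=1  T[10][2]=2·255+1=511  T[10][3]=3·3025+255=9330  T[10][4]=4·7770+3025=34105
row 11: T[11][1]=1·1+0=1  T[11][2]=2·511+1=1023  T[11][3]=3·9330+511=28501  T[11][4]=4·34105+9330=145750
row 12: T[12][2]=2·1023+1=2047  T[12][3]=3·28501+1023=86526  T[12][4]=4·145750+28501=611501
Read S(12,2) = 2047, S(12,3) = 86526, S(12,4) = 611501.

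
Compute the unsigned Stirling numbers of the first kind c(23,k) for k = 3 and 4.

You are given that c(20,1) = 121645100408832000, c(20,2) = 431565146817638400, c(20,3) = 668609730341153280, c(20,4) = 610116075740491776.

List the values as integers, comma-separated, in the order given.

6756146673770930688000, 6548684852703068697600

r21: T_21,1=20×121645100408832000+0=2432902008176640000; T_21,2=20×431565146817638400+121645100408832000=8752948036761600000; T_21,3=20×668609730341153280+431565146817638400=13803759753640704000; T_21,4=20×610116075740491776+668609730341153280=12870931245150988800
r22: T_22,2=21×8752948036761600000+2432902008176640000=186244810780170240000; T_22,3=21×13803759753640704000+8752948036761600000=298631902863216384000; T_22,4=21×12870931245150988800+13803759753640704000=284093315901811468800
r23: T_23,3=22×298631902863216384000+186244810780170240000=6756146673770930688000; T_23,4=22×284093315901811468800+298631902863216384000=6548684852703068697600
Read c(23,3) = 6756146673770930688000, c(23,4) = 6548684852703068697600.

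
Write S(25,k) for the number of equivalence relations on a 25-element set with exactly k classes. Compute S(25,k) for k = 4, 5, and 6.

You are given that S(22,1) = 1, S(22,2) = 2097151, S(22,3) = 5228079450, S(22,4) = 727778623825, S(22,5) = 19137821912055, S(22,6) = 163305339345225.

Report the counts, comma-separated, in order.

46771289738810, 2436684974110751, 37026417000002430

[23] T[23,2]:2*2097151+1=4194303 · T[23,3]:3*5228079450+2097151=15686335501 · T[23,4]:4*727778623825+5228079450=2916342574750 · T[23,5]:5*19137821912055+727778623825=96416888184100 · T[23,6]:6*163305339345225+19137821912055=998969857983405
[24] T[24,3]:3*15686335501+4194303=47063200806 · T[24,4]:4*2916342574750+15686335501=11681056634501 · T[24,5]:5*96416888184100+2916342574750=485000783495250 · T[24,6]:6*998969857983405+96416888184100=6090236036084530
[25] T[25,4]:4*11681056634501+47063200806=46771289738810 · T[25,5]:5*485000783495250+11681056634501=2436684974110751 · T[25,6]:6*6090236036084530+485000783495250=37026417000002430
Read S(25,4) = 46771289738810, S(25,5) = 2436684974110751, S(25,6) = 37026417000002430.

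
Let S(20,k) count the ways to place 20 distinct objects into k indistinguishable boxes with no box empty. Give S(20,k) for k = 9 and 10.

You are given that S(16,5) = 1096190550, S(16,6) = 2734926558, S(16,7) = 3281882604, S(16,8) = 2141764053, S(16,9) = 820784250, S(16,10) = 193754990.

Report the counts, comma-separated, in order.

12011282644725, 5917584964655

@17  (17,6):2734926558·6+1096190550→17505749898, (17,7):3281882604·7+2734926558→25708104786, (17,8):2141764053·8+3281882604→20415995028, (17,9):820784250·9+2141764053→9528822303, (17,10):193754990·10+820784250→2758334150
@18  (18,7):25708104786·7+17505749898→197462483400, (18,8):20415995028·8+25708104786→189036065010, (18,9):9528822303·9+20415995028→106175395755, (18,10):2758334150·10+9528822303→37112163803
@19  (19,8):189036065010·8+197462483400→1709751003480, (19,9):106175395755·9+189036065010→1144614626805, (19,10):37112163803·10+106175395755→477297033785
@20  (20,9):1144614626805·9+1709751003480→12011282644725, (20,10):477297033785·10+1144614626805→5917584964655
Read S(20,9) = 12011282644725, S(20,10) = 5917584964655.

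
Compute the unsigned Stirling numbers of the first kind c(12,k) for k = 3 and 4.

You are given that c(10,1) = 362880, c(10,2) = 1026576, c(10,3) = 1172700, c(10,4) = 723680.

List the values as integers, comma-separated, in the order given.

@11  (11,2):1026576·10+362880→10628640, (11,3):1172700·10+1026576→12753576, (11,4):723680·10+1172700→8409500
@12  (12,3):12753576·11+10628640→150917976, (12,4):8409500·11+12753576→105258076
Read c(12,3) = 150917976, c(12,4) = 105258076.

150917976, 105258076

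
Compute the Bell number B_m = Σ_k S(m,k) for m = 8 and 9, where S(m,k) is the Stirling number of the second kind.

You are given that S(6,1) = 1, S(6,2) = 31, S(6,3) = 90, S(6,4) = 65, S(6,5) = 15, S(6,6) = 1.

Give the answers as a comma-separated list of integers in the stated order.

4140, 21147

i=7: T(7,1)=0+1·1=1 | T(7,2)=1+2·31=63 | T(7,3)=31+3·90=301 | T(7,4)=90+4·65=350 | T(7,5)=65+5·15=140 | T(7,6)=15+6·1=21 | T(7,7)=1+7·0=1
i=8: T(8,1)=0+1·1=1 | T(8,2)=1+2·63=127 | T(8,3)=63+3·301=966 | T(8,4)=301+4·350=1701 | T(8,5)=350+5·140=1050 | T(8,6)=140+6·21=266 | T(8,7)=21+7·1=28 | T(8,8)=1+8·0=1
i=9: T(9,1)=0+1·1=1 | T(9,2)=1+2·127=255 | T(9,3)=127+3·966=3025 | T(9,4)=966+4·1701=7770 | T(9,5)=1701+5·1050=6951 | T(9,6)=1050+6·266=2646 | T(9,7)=266+7·28=462 | T(9,8)=28+8·1=36 | T(9,9)=1+9·0=1
B_8 = ΣS(8,k) = 1+127+966+1701+1050+266+28+1 = 4140
B_9 = ΣS(9,k) = 1+255+3025+7770+6951+2646+462+36+1 = 21147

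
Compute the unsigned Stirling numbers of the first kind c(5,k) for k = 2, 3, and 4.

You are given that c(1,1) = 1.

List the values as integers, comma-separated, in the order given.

50, 35, 10

row 2: T[2][1]=1·1+0=1  T[2][2]=1·0+1=1
row 3: T[3][1]=2·1+0=2  T[3][2]=2·1+1=3  T[3][3]=2·0+1=1
row 4: T[4][1]=3·2+0=6  T[4][2]=3·3+2=11  T[4][3]=3·1+3=6  T[4][4]=3·0+1=1
row 5: T[5][2]=4·11+6=50  T[5][3]=4·6+11=35  T[5][4]=4·1+6=10
Read c(5,2) = 50, c(5,3) = 35, c(5,4) = 10.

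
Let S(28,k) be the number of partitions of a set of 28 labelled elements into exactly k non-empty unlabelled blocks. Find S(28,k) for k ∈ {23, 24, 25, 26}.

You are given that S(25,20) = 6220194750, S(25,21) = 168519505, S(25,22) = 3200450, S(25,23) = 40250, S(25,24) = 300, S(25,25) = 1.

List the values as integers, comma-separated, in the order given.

22693687380, 460192005, 6654375, 64701

[26] T[26,21]:21*168519505+6220194750=9759104355 · T[26,22]:22*3200450+168519505=238929405 · T[26,23]:23*40250+3200450=4126200 · T[26,24]:24*300+40250=47450 · T[26,25]:25*1+300=325 · T[26,26]:26*0+1=1
[27] T[27,22]:22*238929405+9759104355=15015551265 · T[27,23]:23*4126200+238929405=333832005 · T[27,24]:24*47450+4126200=5265000 · T[27,25]:25*325+47450=55575 · T[27,26]:26*1+325=351
[28] T[28,23]:23*333832005+15015551265=22693687380 · T[28,24]:24*5265000+333832005=460192005 · T[28,25]:25*55575+5265000=6654375 · T[28,26]:26*351+55575=64701
Read S(28,23) = 22693687380, S(28,24) = 460192005, S(28,25) = 6654375, S(28,26) = 64701.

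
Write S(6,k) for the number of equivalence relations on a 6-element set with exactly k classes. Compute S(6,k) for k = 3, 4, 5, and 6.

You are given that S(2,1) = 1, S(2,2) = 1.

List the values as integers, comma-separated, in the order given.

@3  (3,1):1·1+0→1, (3,2):1·2+1→3, (3,3):0·3+1→1
@4  (4,1):1·1+0→1, (4,2):3·2+1→7, (4,3):1·3+3→6, (4,4):0·4+1→1
@5  (5,2):7·2+1→15, (5,3):6·3+7→25, (5,4):1·4+6→10, (5,5):0·5+1→1
@6  (6,3):25·3+15→90, (6,4):10·4+25→65, (6,5):1·5+10→15, (6,6):0·6+1→1
Read S(6,3) = 90, S(6,4) = 65, S(6,5) = 15, S(6,6) = 1.

90, 65, 15, 1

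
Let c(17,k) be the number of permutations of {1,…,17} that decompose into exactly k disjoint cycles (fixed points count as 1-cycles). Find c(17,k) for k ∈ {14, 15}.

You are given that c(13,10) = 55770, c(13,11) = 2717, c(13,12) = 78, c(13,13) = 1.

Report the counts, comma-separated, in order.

323680, 8500

[14] T[14,11]:13*2717+55770=91091 · T[14,12]:13*78+2717=3731 · T[14,13]:13*1+78=91 · T[14,14]:13*0+1=1
[15] T[15,12]:14*3731+91091=143325 · T[15,13]:14*91+3731=5005 · T[15,14]:14*1+91=105 · T[15,15]:14*0+1=1
[16] T[16,13]:15*5005+143325=218400 · T[16,14]:15*105+5005=6580 · T[16,15]:15*1+105=120
[17] T[17,14]:16*6580+218400=323680 · T[17,15]:16*120+6580=8500
Read c(17,14) = 323680, c(17,15) = 8500.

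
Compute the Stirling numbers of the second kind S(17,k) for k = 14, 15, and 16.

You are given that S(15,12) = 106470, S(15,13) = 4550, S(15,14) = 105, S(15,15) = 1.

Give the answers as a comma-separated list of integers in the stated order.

@16  (16,13):4550·13+106470→165620, (16,14):105·14+4550→6020, (16,15):1·15+105→120, (16,16):0·16+1→1
@17  (17,14):6020·14+165620→249900, (17,15):120·15+6020→7820, (17,16):1·16+120→136
Read S(17,14) = 249900, S(17,15) = 7820, S(17,16) = 136.

249900, 7820, 136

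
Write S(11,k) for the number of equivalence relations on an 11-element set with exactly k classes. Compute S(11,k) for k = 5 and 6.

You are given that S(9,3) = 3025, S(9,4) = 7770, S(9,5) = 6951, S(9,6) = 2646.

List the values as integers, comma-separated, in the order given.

[10] T[10,4]:4*7770+3025=34105 · T[10,5]:5*6951+7770=42525 · T[10,6]:6*2646+6951=22827
[11] T[11,5]:5*42525+34105=246730 · T[11,6]:6*22827+42525=179487
Read S(11,5) = 246730, S(11,6) = 179487.

246730, 179487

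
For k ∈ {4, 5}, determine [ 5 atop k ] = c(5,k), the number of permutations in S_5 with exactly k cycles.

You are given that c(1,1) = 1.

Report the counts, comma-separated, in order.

[2] T[2,1]:1*1+0=1 · T[2,2]:1*0+1=1
[3] T[3,2]:2*1+1=3 · T[3,3]:2*0+1=1
[4] T[4,3]:3*1+3=6 · T[4,4]:3*0+1=1
[5] T[5,4]:4*1+6=10 · T[5,5]:4*0+1=1
Read c(5,4) = 10, c(5,5) = 1.

10, 1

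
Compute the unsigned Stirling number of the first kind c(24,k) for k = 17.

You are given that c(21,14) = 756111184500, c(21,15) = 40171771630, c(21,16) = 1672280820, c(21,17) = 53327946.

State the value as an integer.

i=22: T(22,15)=756111184500+21·40171771630=1599718388730 | T(22,16)=40171771630+21·1672280820=75289668850 | T(22,17)=1672280820+21·53327946=2792167686
i=23: T(23,16)=1599718388730+22·75289668850=3256091103430 | T(23,17)=75289668850+22·2792167686=136717357942
i=24: T(24,17)=3256091103430+23·136717357942=6400590336096
Read c(24,17) = 6400590336096.

6400590336096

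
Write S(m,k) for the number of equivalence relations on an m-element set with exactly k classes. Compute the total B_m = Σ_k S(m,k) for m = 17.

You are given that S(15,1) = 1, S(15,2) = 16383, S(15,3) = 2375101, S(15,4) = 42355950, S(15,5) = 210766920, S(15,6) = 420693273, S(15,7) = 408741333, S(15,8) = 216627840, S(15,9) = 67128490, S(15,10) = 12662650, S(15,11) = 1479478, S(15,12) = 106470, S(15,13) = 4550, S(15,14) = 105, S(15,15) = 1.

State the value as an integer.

@16  (16,1):1·1+0→1, (16,2):16383·2+1→32767, (16,3):2375101·3+16383→7141686, (16,4):42355950·4+2375101→171798901, (16,5):210766920·5+42355950→1096190550, (16,6):420693273·6+210766920→2734926558, (16,7):408741333·7+420693273→3281882604, (16,8):216627840·8+408741333→2141764053, (16,9):67128490·9+216627840→820784250, (16,10):12662650·10+67128490→193754990, (16,11):1479478·11+12662650→28936908, (16,12):106470·12+1479478→2757118, (16,13):4550·13+106470→165620, (16,14):105·14+4550→6020, (16,15):1·15+105→120, (16,16):0·16+1→1
@17  (17,1):1·1+0→1, (17,2):32767·2+1→65535, (17,3):7141686·3+32767→21457825, (17,4):171798901·4+7141686→694337290, (17,5):1096190550·5+171798901→5652751651, (17,6):2734926558·6+1096190550→17505749898, (17,7):3281882604·7+2734926558→25708104786, (17,8):2141764053·8+3281882604→20415995028, (17,9):820784250·9+2141764053→9528822303, (17,10):193754990·10+820784250→2758334150, (17,11):28936908·11+193754990→512060978, (17,12):2757118·12+28936908→62022324, (17,13):165620·13+2757118→4910178, (17,14):6020·14+165620→249900, (17,15):120·15+6020→7820, (17,16):1·16+120→136, (17,17):0·17+1→1
B_17 = ΣS(17,k) = 1+65535+21457825+694337290+5652751651+17505749898+25708104786+20415995028+9528822303+2758334150+512060978+62022324+4910178+249900+7820+136+1 = 82864869804

82864869804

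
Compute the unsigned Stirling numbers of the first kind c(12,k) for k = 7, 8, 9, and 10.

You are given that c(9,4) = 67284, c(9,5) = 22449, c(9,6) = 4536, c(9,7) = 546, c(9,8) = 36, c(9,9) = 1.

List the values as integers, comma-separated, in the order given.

2637558, 357423, 32670, 1925

@10  (10,5):22449·9+67284→269325, (10,6):4536·9+22449→63273, (10,7):546·9+4536→9450, (10,8):36·9+546→870, (10,9):1·9+36→45, (10,10):0·9+1→1
@11  (11,6):63273·10+269325→902055, (11,7):9450·10+63273→157773, (11,8):870·10+9450→18150, (11,9):45·10+870→1320, (11,10):1·10+45→55
@12  (12,7):157773·11+902055→2637558, (12,8):18150·11+157773→357423, (12,9):1320·11+18150→32670, (12,10):55·11+1320→1925
Read c(12,7) = 2637558, c(12,8) = 357423, c(12,9) = 32670, c(12,10) = 1925.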